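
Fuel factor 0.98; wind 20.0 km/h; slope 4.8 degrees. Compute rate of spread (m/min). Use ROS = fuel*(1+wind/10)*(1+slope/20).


Formula: ROS = fuel * (1 + wind/10) * (1 + slope/20)
Wind factor = 1 + 20.0/10 = 3.0
Slope factor = 1 + 4.8/20 = 1.24
ROS = 0.98 * 3.0 * 1.24 = 3.65 m/min

3.65


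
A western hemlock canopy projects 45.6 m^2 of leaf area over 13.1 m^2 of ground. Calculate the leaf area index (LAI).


Formula: LAI = total leaf area / ground area  (dimensionless)
LAI = 45.6 m^2 / 13.1 m^2
LAI = 3.48

3.48


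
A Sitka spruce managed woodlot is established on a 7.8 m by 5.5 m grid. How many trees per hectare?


Formula: TPH = 10000 m^2/ha / (spacing_x * spacing_y)
Area per tree = 7.8 m * 5.5 m = 42.9 m^2
TPH = 10000 / 42.9 = 233 trees/ha

233


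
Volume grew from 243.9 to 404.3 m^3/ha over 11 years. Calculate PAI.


Formula: PAI = (V_T2 - V_T1) / (T2 - T1)
Volume increment = 404.3 - 243.9 = 160.4 m^3/ha
PAI = 160.4 / 11 = 14.58 m^3/ha/year

14.58


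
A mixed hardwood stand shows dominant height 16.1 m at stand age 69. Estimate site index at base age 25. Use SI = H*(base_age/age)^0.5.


Formula: SI = H_dom * (base_age / age)^0.5
Age ratio = 25 / 69 = 0.36232
sqrt(age_ratio) = 0.60193
SI = 16.1 * 0.60193 = 9.7 m

9.7


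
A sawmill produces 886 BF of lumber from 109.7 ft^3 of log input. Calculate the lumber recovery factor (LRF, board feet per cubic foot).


Formula: LRF = Lumber Output (BF) / Log Input (ft^3)
LRF = 886 BF / 109.7 ft^3
LRF = 8.08 BF/ft^3

8.08


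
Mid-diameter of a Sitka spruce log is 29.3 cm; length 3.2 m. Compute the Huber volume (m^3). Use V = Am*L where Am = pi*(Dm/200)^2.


Huber: V = Am * L,  Am = pi*(Dm/200)^2
Am = pi*(29.3/200)^2 = 0.067426 m^2
V = 0.067426*3.2 = 0.2158 m^3

0.2158


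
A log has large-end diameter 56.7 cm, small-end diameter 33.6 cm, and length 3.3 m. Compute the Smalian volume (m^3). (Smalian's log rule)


Smalian: V = (A1 + A2)/2 * L,  A = pi*(D/200)^2
A1 = pi*(56.7/200)^2 = 0.252497 m^2
A2 = pi*(33.6/200)^2 = 0.088668 m^2
V = (0.252497+0.088668)/2*3.3 = 0.5629 m^3

0.5629


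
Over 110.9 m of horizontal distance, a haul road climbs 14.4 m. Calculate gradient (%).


Formula: Gradient = rise / run * 100
Gradient = 14.4 / 110.9 * 100 = 13.0%

13.0


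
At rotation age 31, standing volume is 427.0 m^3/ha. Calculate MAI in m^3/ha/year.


Formula: MAI = Total Volume / Stand Age
MAI = 427.0 m^3/ha / 31 years
MAI = 13.77 m^3/ha/year

13.77


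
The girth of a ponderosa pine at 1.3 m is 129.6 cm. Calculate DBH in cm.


Formula: DBH = C / pi
DBH = 129.6 / pi
pi = 3.14159...
DBH = 41.3 cm

41.3


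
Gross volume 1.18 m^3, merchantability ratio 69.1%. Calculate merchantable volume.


Formula: MV = V_total * (merchantable_pct / 100)
Merchantable fraction = 69.1% / 100 = 0.691
MV = 1.18 m^3 * 0.691 = 0.815 m^3

0.815


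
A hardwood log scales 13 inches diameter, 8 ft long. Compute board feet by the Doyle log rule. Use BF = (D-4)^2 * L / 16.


Doyle: BF = (D - 4)^2 * L / 16
Adjusted diameter = 13 - 4 = 9 in
(D-4)^2 = 9^2 = 81
BF = 81 * 8 / 16 = 41 BF

41


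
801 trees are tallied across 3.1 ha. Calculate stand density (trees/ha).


Formula: Stand Density = N_trees / Area_ha
Density = 801 trees / 3.1 ha
Density = 258 trees/ha

258


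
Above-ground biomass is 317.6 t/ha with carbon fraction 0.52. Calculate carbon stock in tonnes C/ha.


Formula: Carbon Stock = Biomass * Carbon Fraction
C = 317.6 t/ha * 0.52
C = 165.2 t C/ha

165.2


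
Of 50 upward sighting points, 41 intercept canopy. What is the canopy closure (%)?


Formula: Canopy closure = covered points / total points * 100
Closure = 41 / 50 * 100
Closure = 0.82 * 100 = 82.0%

82.0


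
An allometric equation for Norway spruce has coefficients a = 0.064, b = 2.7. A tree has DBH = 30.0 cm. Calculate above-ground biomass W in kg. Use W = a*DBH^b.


Formula: W = a * DBH^b  (allometric power law)
DBH^b = 30.0^2.7 = 9732.5667
W = 0.064 * 9732.5667 = 622.9 kg

622.9


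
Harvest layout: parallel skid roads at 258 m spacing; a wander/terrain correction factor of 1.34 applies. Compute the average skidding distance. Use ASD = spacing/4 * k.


Formula: ASD = (spacing / 4) * correction
Uncorrected distance = spacing / 4 = 258 / 4 = 64.5 m
ASD = 64.5 * 1.34 = 86 m

86


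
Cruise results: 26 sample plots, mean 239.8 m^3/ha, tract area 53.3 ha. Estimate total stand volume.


Formula: Total Volume = Mean Volume per ha * Total Area
Total Volume = 239.8 m^3/ha * 53.3 ha
Total Volume = 12781 m^3

12781


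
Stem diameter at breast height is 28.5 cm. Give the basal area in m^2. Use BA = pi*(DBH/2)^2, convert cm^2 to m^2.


Formula: BA = pi * (DBH/2)^2 / 10000  (cm^2 to m^2)
Radius = DBH/2 = 28.5/2 = 14.25 cm
BA = pi * 14.25^2 / 10000
   = 637.9397 cm^2 / 10000
   = 0.0638 m^2

0.0638


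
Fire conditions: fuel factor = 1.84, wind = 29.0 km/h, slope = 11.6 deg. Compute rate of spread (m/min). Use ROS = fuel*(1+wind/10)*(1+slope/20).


Formula: ROS = fuel * (1 + wind/10) * (1 + slope/20)
Wind factor = 1 + 29.0/10 = 3.9
Slope factor = 1 + 11.6/20 = 1.58
ROS = 1.84 * 3.9 * 1.58 = 11.34 m/min

11.34


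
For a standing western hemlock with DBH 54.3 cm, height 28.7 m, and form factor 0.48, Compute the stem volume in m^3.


Formula: V = pi * (DBH/200)^2 * H * ff
Radius = DBH/200 = 54.3/200 = 0.2715 m
Radius^2 = 0.2715^2 = 0.07371225 m^2
V = pi * 0.07371225 * 28.7 * 0.48
V = 3.19 m^3

3.19


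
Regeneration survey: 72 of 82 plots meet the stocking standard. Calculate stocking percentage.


Formula: Stocking % = stocked plots / total plots * 100
Stocking = 72 / 82 * 100
Stocking = 0.878 * 100 = 87.8%

87.8


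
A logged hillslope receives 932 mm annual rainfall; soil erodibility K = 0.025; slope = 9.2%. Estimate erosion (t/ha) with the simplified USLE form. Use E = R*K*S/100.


Formula: E = R * K * S / 100  (simplified USLE)
R * K = 932 * 0.025 = 23.3
E = 23.3 * 9.2 / 100 = 2.14 t/ha

2.14


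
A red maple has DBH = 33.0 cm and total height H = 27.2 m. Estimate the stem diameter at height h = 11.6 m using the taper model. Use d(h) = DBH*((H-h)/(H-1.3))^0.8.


Taper: d(h) = DBH * ((H - h) / (H - 1.3))^0.8
Numerator = H - h = 27.2 - 11.6 = 15.6 m
Denominator = H - 1.3 = 27.2 - 1.3 = 25.9 m
Ratio = 15.6 / 25.9 = 0.60232
d = 33.0 * 0.60232^0.8 = 22.0 cm

22.0


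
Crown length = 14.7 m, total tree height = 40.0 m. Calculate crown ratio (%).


Formula: Crown Ratio = (Crown Length / Total Height) * 100
CR = (14.7 m / 40.0 m) * 100
CR = 0.3675 * 100 = 36.8%

36.8


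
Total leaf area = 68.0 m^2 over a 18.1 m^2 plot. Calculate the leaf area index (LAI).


Formula: LAI = total leaf area / ground area  (dimensionless)
LAI = 68.0 m^2 / 18.1 m^2
LAI = 3.76

3.76


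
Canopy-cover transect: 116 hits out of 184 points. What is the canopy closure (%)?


Formula: Canopy closure = covered points / total points * 100
Closure = 116 / 184 * 100
Closure = 0.6304 * 100 = 63.0%

63.0


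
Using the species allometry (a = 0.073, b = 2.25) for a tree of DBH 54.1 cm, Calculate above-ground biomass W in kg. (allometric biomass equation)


Formula: W = a * DBH^b  (allometric power law)
DBH^b = 54.1^2.25 = 7937.6847
W = 0.073 * 7937.6847 = 579.5 kg

579.5


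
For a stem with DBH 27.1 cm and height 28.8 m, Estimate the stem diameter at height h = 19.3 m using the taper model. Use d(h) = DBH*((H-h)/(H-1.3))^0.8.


Taper: d(h) = DBH * ((H - h) / (H - 1.3))^0.8
Numerator = H - h = 28.8 - 19.3 = 9.5 m
Denominator = H - 1.3 = 28.8 - 1.3 = 27.5 m
Ratio = 9.5 / 27.5 = 0.34545
d = 27.1 * 0.34545^0.8 = 11.6 cm

11.6


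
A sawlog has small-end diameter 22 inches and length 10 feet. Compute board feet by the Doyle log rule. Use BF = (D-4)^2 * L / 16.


Doyle: BF = (D - 4)^2 * L / 16
Adjusted diameter = 22 - 4 = 18 in
(D-4)^2 = 18^2 = 324
BF = 324 * 10 / 16 = 203 BF

203


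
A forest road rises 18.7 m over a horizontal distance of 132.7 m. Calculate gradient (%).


Formula: Gradient = rise / run * 100
Gradient = 18.7 / 132.7 * 100 = 14.1%

14.1


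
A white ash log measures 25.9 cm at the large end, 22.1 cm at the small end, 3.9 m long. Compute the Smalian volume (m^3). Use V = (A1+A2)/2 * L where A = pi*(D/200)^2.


Smalian: V = (A1 + A2)/2 * L,  A = pi*(D/200)^2
A1 = pi*(25.9/200)^2 = 0.052685 m^2
A2 = pi*(22.1/200)^2 = 0.03836 m^2
V = (0.052685+0.03836)/2*3.9 = 0.1775 m^3

0.1775


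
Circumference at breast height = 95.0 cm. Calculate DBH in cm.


Formula: DBH = C / pi
DBH = 95.0 / pi
pi = 3.14159...
DBH = 30.2 cm

30.2


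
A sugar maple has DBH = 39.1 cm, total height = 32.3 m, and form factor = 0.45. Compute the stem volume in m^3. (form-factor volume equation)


Formula: V = pi * (DBH/200)^2 * H * ff
Radius = DBH/200 = 39.1/200 = 0.1955 m
Radius^2 = 0.1955^2 = 0.03822025 m^2
V = pi * 0.03822025 * 32.3 * 0.45
V = 1.745 m^3

1.745


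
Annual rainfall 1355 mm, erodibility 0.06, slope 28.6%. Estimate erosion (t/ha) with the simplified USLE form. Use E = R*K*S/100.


Formula: E = R * K * S / 100  (simplified USLE)
R * K = 1355 * 0.06 = 81.3
E = 81.3 * 28.6 / 100 = 23.25 t/ha

23.25


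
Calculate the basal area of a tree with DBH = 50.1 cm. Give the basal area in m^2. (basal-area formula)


Formula: BA = pi * (DBH/2)^2 / 10000  (cm^2 to m^2)
Radius = DBH/2 = 50.1/2 = 25.05 cm
BA = pi * 25.05^2 / 10000
   = 1971.3572 cm^2 / 10000
   = 0.1971 m^2

0.1971


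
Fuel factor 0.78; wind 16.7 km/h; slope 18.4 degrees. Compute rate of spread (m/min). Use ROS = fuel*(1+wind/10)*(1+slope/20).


Formula: ROS = fuel * (1 + wind/10) * (1 + slope/20)
Wind factor = 1 + 16.7/10 = 2.67
Slope factor = 1 + 18.4/20 = 1.92
ROS = 0.78 * 2.67 * 1.92 = 4.0 m/min

4.0


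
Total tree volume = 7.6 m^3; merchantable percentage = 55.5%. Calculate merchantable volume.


Formula: MV = V_total * (merchantable_pct / 100)
Merchantable fraction = 55.5% / 100 = 0.555
MV = 7.6 m^3 * 0.555 = 4.218 m^3

4.218


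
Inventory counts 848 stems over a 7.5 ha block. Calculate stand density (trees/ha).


Formula: Stand Density = N_trees / Area_ha
Density = 848 trees / 7.5 ha
Density = 113 trees/ha

113


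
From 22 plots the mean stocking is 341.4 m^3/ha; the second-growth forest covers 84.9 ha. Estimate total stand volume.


Formula: Total Volume = Mean Volume per ha * Total Area
Total Volume = 341.4 m^3/ha * 84.9 ha
Total Volume = 28985 m^3

28985


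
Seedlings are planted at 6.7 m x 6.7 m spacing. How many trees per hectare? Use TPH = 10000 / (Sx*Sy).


Formula: TPH = 10000 m^2/ha / (spacing_x * spacing_y)
Area per tree = 6.7 m * 6.7 m = 44.89 m^2
TPH = 10000 / 44.89 = 223 trees/ha

223


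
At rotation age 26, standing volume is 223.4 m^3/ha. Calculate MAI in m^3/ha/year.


Formula: MAI = Total Volume / Stand Age
MAI = 223.4 m^3/ha / 26 years
MAI = 8.59 m^3/ha/year

8.59


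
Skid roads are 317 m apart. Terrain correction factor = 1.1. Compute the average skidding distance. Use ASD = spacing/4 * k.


Formula: ASD = (spacing / 4) * correction
Uncorrected distance = spacing / 4 = 317 / 4 = 79.25 m
ASD = 79.25 * 1.1 = 87 m

87


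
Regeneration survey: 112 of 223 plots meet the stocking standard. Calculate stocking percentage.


Formula: Stocking % = stocked plots / total plots * 100
Stocking = 112 / 223 * 100
Stocking = 0.5022 * 100 = 50.2%

50.2


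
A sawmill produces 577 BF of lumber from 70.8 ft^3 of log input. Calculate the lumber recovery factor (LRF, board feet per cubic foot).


Formula: LRF = Lumber Output (BF) / Log Input (ft^3)
LRF = 577 BF / 70.8 ft^3
LRF = 8.15 BF/ft^3

8.15


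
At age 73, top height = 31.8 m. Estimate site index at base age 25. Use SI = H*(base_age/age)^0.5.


Formula: SI = H_dom * (base_age / age)^0.5
Age ratio = 25 / 73 = 0.34247
sqrt(age_ratio) = 0.58521
SI = 31.8 * 0.58521 = 18.6 m

18.6


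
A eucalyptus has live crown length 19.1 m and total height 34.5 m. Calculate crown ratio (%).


Formula: Crown Ratio = (Crown Length / Total Height) * 100
CR = (19.1 m / 34.5 m) * 100
CR = 0.5536 * 100 = 55.4%

55.4


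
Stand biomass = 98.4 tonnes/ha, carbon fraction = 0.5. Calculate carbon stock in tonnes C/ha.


Formula: Carbon Stock = Biomass * Carbon Fraction
C = 98.4 t/ha * 0.5
C = 49.2 t C/ha

49.2


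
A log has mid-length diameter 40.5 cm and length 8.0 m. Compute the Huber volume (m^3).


Huber: V = Am * L,  Am = pi*(Dm/200)^2
Am = pi*(40.5/200)^2 = 0.128825 m^2
V = 0.128825*8.0 = 1.0306 m^3

1.0306


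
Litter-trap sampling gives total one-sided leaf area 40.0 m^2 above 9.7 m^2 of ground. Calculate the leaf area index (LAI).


Formula: LAI = total leaf area / ground area  (dimensionless)
LAI = 40.0 m^2 / 9.7 m^2
LAI = 4.12

4.12


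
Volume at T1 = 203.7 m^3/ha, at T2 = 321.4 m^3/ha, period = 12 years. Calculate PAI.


Formula: PAI = (V_T2 - V_T1) / (T2 - T1)
Volume increment = 321.4 - 203.7 = 117.7 m^3/ha
PAI = 117.7 / 12 = 9.81 m^3/ha/year

9.81


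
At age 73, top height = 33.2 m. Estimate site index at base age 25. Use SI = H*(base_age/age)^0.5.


Formula: SI = H_dom * (base_age / age)^0.5
Age ratio = 25 / 73 = 0.34247
sqrt(age_ratio) = 0.58521
SI = 33.2 * 0.58521 = 19.4 m

19.4


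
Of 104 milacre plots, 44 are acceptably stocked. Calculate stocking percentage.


Formula: Stocking % = stocked plots / total plots * 100
Stocking = 44 / 104 * 100
Stocking = 0.4231 * 100 = 42.3%

42.3


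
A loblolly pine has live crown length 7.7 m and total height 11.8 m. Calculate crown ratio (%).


Formula: Crown Ratio = (Crown Length / Total Height) * 100
CR = (7.7 m / 11.8 m) * 100
CR = 0.6525 * 100 = 65.3%

65.3


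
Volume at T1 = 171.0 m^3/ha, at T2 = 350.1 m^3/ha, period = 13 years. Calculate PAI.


Formula: PAI = (V_T2 - V_T1) / (T2 - T1)
Volume increment = 350.1 - 171.0 = 179.1 m^3/ha
PAI = 179.1 / 13 = 13.78 m^3/ha/year

13.78


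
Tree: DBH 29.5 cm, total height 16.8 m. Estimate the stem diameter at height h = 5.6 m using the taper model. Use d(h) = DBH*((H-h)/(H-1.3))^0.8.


Taper: d(h) = DBH * ((H - h) / (H - 1.3))^0.8
Numerator = H - h = 16.8 - 5.6 = 11.2 m
Denominator = H - 1.3 = 16.8 - 1.3 = 15.5 m
Ratio = 11.2 / 15.5 = 0.72258
d = 29.5 * 0.72258^0.8 = 22.7 cm

22.7


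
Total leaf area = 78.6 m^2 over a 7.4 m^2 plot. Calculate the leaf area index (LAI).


Formula: LAI = total leaf area / ground area  (dimensionless)
LAI = 78.6 m^2 / 7.4 m^2
LAI = 10.62

10.62


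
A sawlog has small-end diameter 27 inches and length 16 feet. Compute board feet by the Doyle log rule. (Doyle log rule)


Doyle: BF = (D - 4)^2 * L / 16
Adjusted diameter = 27 - 4 = 23 in
(D-4)^2 = 23^2 = 529
BF = 529 * 16 / 16 = 529 BF

529


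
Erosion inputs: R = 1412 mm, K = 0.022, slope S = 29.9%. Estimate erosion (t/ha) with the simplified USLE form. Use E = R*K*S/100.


Formula: E = R * K * S / 100  (simplified USLE)
R * K = 1412 * 0.022 = 31.064
E = 31.064 * 29.9 / 100 = 9.29 t/ha

9.29


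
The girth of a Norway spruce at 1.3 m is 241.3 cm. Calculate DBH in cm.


Formula: DBH = C / pi
DBH = 241.3 / pi
pi = 3.14159...
DBH = 76.8 cm

76.8


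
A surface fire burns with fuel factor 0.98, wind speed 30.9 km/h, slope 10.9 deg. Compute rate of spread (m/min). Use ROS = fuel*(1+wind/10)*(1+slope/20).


Formula: ROS = fuel * (1 + wind/10) * (1 + slope/20)
Wind factor = 1 + 30.9/10 = 4.09
Slope factor = 1 + 10.9/20 = 1.545
ROS = 0.98 * 4.09 * 1.545 = 6.19 m/min

6.19


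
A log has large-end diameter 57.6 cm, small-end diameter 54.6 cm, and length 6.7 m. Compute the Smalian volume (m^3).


Smalian: V = (A1 + A2)/2 * L,  A = pi*(D/200)^2
A1 = pi*(57.6/200)^2 = 0.260576 m^2
A2 = pi*(54.6/200)^2 = 0.23414 m^2
V = (0.260576+0.23414)/2*6.7 = 1.6573 m^3

1.6573


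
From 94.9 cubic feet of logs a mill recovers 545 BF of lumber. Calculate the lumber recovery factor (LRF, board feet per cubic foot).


Formula: LRF = Lumber Output (BF) / Log Input (ft^3)
LRF = 545 BF / 94.9 ft^3
LRF = 5.74 BF/ft^3

5.74


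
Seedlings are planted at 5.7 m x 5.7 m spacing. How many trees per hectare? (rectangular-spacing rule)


Formula: TPH = 10000 m^2/ha / (spacing_x * spacing_y)
Area per tree = 5.7 m * 5.7 m = 32.49 m^2
TPH = 10000 / 32.49 = 308 trees/ha

308


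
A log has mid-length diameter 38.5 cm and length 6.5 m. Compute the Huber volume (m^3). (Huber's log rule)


Huber: V = Am * L,  Am = pi*(Dm/200)^2
Am = pi*(38.5/200)^2 = 0.116416 m^2
V = 0.116416*6.5 = 0.7567 m^3

0.7567


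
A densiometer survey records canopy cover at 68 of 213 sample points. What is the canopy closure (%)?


Formula: Canopy closure = covered points / total points * 100
Closure = 68 / 213 * 100
Closure = 0.3192 * 100 = 31.9%

31.9


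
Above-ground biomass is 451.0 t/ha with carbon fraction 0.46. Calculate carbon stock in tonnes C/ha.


Formula: Carbon Stock = Biomass * Carbon Fraction
C = 451.0 t/ha * 0.46
C = 207.5 t C/ha

207.5


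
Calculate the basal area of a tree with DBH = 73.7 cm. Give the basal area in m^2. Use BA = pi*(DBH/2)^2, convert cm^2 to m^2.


Formula: BA = pi * (DBH/2)^2 / 10000  (cm^2 to m^2)
Radius = DBH/2 = 73.7/2 = 36.85 cm
BA = pi * 36.85^2 / 10000
   = 4266.0394 cm^2 / 10000
   = 0.4266 m^2

0.4266


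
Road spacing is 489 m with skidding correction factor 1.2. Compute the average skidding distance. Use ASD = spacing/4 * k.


Formula: ASD = (spacing / 4) * correction
Uncorrected distance = spacing / 4 = 489 / 4 = 122.25 m
ASD = 122.25 * 1.2 = 147 m

147


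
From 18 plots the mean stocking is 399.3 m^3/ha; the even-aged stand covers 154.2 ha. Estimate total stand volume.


Formula: Total Volume = Mean Volume per ha * Total Area
Total Volume = 399.3 m^3/ha * 154.2 ha
Total Volume = 61572 m^3

61572


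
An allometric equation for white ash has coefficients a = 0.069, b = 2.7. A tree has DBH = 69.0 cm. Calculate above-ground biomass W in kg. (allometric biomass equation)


Formula: W = a * DBH^b  (allometric power law)
DBH^b = 69.0^2.7 = 92234.3189
W = 0.069 * 92234.3189 = 6364.2 kg

6364.2


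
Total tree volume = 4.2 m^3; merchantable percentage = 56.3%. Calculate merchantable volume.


Formula: MV = V_total * (merchantable_pct / 100)
Merchantable fraction = 56.3% / 100 = 0.563
MV = 4.2 m^3 * 0.563 = 2.365 m^3

2.365


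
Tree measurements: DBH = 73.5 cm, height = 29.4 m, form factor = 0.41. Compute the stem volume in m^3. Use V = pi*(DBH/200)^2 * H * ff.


Formula: V = pi * (DBH/200)^2 * H * ff
Radius = DBH/200 = 73.5/200 = 0.3675 m
Radius^2 = 0.3675^2 = 0.13505625 m^2
V = pi * 0.13505625 * 29.4 * 0.41
V = 5.114 m^3

5.114


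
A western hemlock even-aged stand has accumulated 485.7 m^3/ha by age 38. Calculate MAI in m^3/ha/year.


Formula: MAI = Total Volume / Stand Age
MAI = 485.7 m^3/ha / 38 years
MAI = 12.78 m^3/ha/year

12.78


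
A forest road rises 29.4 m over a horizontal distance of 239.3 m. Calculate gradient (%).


Formula: Gradient = rise / run * 100
Gradient = 29.4 / 239.3 * 100 = 12.3%

12.3


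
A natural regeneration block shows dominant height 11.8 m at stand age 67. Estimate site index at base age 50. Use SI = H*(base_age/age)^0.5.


Formula: SI = H_dom * (base_age / age)^0.5
Age ratio = 50 / 67 = 0.74627
sqrt(age_ratio) = 0.86387
SI = 11.8 * 0.86387 = 10.2 m

10.2


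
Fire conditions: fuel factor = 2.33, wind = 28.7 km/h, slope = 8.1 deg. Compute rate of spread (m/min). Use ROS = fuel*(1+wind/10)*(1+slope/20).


Formula: ROS = fuel * (1 + wind/10) * (1 + slope/20)
Wind factor = 1 + 28.7/10 = 3.87
Slope factor = 1 + 8.1/20 = 1.405
ROS = 2.33 * 3.87 * 1.405 = 12.67 m/min

12.67


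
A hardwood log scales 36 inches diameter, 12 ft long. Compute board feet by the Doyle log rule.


Doyle: BF = (D - 4)^2 * L / 16
Adjusted diameter = 36 - 4 = 32 in
(D-4)^2 = 32^2 = 1024
BF = 1024 * 12 / 16 = 768 BF

768


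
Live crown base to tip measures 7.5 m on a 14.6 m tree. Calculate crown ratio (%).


Formula: Crown Ratio = (Crown Length / Total Height) * 100
CR = (7.5 m / 14.6 m) * 100
CR = 0.5137 * 100 = 51.4%

51.4


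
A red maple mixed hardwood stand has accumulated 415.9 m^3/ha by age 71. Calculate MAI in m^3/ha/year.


Formula: MAI = Total Volume / Stand Age
MAI = 415.9 m^3/ha / 71 years
MAI = 5.86 m^3/ha/year

5.86


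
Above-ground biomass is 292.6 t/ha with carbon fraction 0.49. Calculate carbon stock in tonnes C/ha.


Formula: Carbon Stock = Biomass * Carbon Fraction
C = 292.6 t/ha * 0.49
C = 143.4 t C/ha

143.4


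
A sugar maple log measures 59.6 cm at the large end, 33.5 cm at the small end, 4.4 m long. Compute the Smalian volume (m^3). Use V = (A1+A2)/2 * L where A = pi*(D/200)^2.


Smalian: V = (A1 + A2)/2 * L,  A = pi*(D/200)^2
A1 = pi*(59.6/200)^2 = 0.278986 m^2
A2 = pi*(33.5/200)^2 = 0.088141 m^2
V = (0.278986+0.088141)/2*4.4 = 0.8077 m^3

0.8077


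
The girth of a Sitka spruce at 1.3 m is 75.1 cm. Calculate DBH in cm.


Formula: DBH = C / pi
DBH = 75.1 / pi
pi = 3.14159...
DBH = 23.9 cm

23.9


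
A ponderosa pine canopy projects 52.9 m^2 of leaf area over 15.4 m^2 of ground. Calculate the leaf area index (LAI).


Formula: LAI = total leaf area / ground area  (dimensionless)
LAI = 52.9 m^2 / 15.4 m^2
LAI = 3.44

3.44


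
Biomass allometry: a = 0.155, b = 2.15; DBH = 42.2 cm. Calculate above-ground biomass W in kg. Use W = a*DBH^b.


Formula: W = a * DBH^b  (allometric power law)
DBH^b = 42.2^2.15 = 3121.92
W = 0.155 * 3121.92 = 483.9 kg

483.9


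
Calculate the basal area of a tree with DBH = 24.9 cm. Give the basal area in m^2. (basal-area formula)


Formula: BA = pi * (DBH/2)^2 / 10000  (cm^2 to m^2)
Radius = DBH/2 = 24.9/2 = 12.45 cm
BA = pi * 12.45^2 / 10000
   = 486.9547 cm^2 / 10000
   = 0.0487 m^2

0.0487


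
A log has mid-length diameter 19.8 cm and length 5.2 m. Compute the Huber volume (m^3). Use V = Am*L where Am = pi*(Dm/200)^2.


Huber: V = Am * L,  Am = pi*(Dm/200)^2
Am = pi*(19.8/200)^2 = 0.030791 m^2
V = 0.030791*5.2 = 0.1601 m^3

0.1601


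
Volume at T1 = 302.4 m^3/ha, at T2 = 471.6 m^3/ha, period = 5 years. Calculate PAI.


Formula: PAI = (V_T2 - V_T1) / (T2 - T1)
Volume increment = 471.6 - 302.4 = 169.2 m^3/ha
PAI = 169.2 / 5 = 33.84 m^3/ha/year

33.84


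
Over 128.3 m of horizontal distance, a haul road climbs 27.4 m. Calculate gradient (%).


Formula: Gradient = rise / run * 100
Gradient = 27.4 / 128.3 * 100 = 21.4%

21.4


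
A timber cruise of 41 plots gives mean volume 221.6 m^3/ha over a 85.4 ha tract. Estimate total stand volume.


Formula: Total Volume = Mean Volume per ha * Total Area
Total Volume = 221.6 m^3/ha * 85.4 ha
Total Volume = 18925 m^3

18925


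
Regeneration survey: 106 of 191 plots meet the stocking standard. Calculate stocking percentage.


Formula: Stocking % = stocked plots / total plots * 100
Stocking = 106 / 191 * 100
Stocking = 0.555 * 100 = 55.5%

55.5


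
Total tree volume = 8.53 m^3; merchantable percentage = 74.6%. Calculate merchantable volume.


Formula: MV = V_total * (merchantable_pct / 100)
Merchantable fraction = 74.6% / 100 = 0.746
MV = 8.53 m^3 * 0.746 = 6.363 m^3

6.363


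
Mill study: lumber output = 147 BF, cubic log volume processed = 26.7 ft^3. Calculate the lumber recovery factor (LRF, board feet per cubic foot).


Formula: LRF = Lumber Output (BF) / Log Input (ft^3)
LRF = 147 BF / 26.7 ft^3
LRF = 5.51 BF/ft^3

5.51


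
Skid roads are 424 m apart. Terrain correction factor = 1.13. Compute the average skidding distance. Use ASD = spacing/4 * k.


Formula: ASD = (spacing / 4) * correction
Uncorrected distance = spacing / 4 = 424 / 4 = 106 m
ASD = 106 * 1.13 = 120 m

120


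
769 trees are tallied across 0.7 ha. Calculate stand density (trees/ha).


Formula: Stand Density = N_trees / Area_ha
Density = 769 trees / 0.7 ha
Density = 1099 trees/ha

1099


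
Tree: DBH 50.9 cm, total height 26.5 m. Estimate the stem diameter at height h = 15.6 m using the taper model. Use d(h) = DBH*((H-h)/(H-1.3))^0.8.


Taper: d(h) = DBH * ((H - h) / (H - 1.3))^0.8
Numerator = H - h = 26.5 - 15.6 = 10.9 m
Denominator = H - 1.3 = 26.5 - 1.3 = 25.2 m
Ratio = 10.9 / 25.2 = 0.43254
d = 50.9 * 0.43254^0.8 = 26.0 cm

26.0


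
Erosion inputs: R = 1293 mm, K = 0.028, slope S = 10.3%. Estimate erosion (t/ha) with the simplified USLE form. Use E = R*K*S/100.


Formula: E = R * K * S / 100  (simplified USLE)
R * K = 1293 * 0.028 = 36.204
E = 36.204 * 10.3 / 100 = 3.73 t/ha

3.73


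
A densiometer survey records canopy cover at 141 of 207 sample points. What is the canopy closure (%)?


Formula: Canopy closure = covered points / total points * 100
Closure = 141 / 207 * 100
Closure = 0.6812 * 100 = 68.1%

68.1


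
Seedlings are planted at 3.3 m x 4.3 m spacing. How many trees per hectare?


Formula: TPH = 10000 m^2/ha / (spacing_x * spacing_y)
Area per tree = 3.3 m * 4.3 m = 14.19 m^2
TPH = 10000 / 14.19 = 705 trees/ha

705


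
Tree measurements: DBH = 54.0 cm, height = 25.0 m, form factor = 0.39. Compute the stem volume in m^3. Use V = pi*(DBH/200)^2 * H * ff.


Formula: V = pi * (DBH/200)^2 * H * ff
Radius = DBH/200 = 54.0/200 = 0.27 m
Radius^2 = 0.27^2 = 0.0729 m^2
V = pi * 0.0729 * 25.0 * 0.39
V = 2.233 m^3

2.233


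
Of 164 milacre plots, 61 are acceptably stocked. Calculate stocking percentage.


Formula: Stocking % = stocked plots / total plots * 100
Stocking = 61 / 164 * 100
Stocking = 0.372 * 100 = 37.2%

37.2


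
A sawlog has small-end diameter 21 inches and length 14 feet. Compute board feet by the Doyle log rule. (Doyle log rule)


Doyle: BF = (D - 4)^2 * L / 16
Adjusted diameter = 21 - 4 = 17 in
(D-4)^2 = 17^2 = 289
BF = 289 * 14 / 16 = 253 BF

253


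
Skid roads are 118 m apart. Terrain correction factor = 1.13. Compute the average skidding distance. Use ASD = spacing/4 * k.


Formula: ASD = (spacing / 4) * correction
Uncorrected distance = spacing / 4 = 118 / 4 = 29.5 m
ASD = 29.5 * 1.13 = 33 m

33


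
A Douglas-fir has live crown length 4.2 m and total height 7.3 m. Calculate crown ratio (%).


Formula: Crown Ratio = (Crown Length / Total Height) * 100
CR = (4.2 m / 7.3 m) * 100
CR = 0.5753 * 100 = 57.5%

57.5


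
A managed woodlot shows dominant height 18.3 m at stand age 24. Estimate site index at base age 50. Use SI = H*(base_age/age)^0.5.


Formula: SI = H_dom * (base_age / age)^0.5
Age ratio = 50 / 24 = 2.08333
sqrt(age_ratio) = 1.44338
SI = 18.3 * 1.44338 = 26.4 m

26.4


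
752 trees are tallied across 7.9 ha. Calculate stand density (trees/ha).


Formula: Stand Density = N_trees / Area_ha
Density = 752 trees / 7.9 ha
Density = 95 trees/ha

95


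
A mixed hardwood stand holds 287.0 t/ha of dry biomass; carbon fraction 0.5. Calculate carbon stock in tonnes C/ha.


Formula: Carbon Stock = Biomass * Carbon Fraction
C = 287.0 t/ha * 0.5
C = 143.5 t C/ha

143.5


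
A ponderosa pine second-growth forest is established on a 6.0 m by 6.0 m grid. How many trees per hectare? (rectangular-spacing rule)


Formula: TPH = 10000 m^2/ha / (spacing_x * spacing_y)
Area per tree = 6.0 m * 6.0 m = 36.0 m^2
TPH = 10000 / 36.0 = 278 trees/ha

278


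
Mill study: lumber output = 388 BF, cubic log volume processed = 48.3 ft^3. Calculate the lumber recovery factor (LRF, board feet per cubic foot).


Formula: LRF = Lumber Output (BF) / Log Input (ft^3)
LRF = 388 BF / 48.3 ft^3
LRF = 8.03 BF/ft^3

8.03


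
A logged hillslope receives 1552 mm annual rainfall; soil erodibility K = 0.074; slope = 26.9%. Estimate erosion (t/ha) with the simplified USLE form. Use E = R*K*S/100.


Formula: E = R * K * S / 100  (simplified USLE)
R * K = 1552 * 0.074 = 114.848
E = 114.848 * 26.9 / 100 = 30.89 t/ha

30.89


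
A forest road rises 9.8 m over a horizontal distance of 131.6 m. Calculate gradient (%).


Formula: Gradient = rise / run * 100
Gradient = 9.8 / 131.6 * 100 = 7.4%

7.4


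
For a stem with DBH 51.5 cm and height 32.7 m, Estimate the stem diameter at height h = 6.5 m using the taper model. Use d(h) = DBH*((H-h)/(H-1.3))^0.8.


Taper: d(h) = DBH * ((H - h) / (H - 1.3))^0.8
Numerator = H - h = 32.7 - 6.5 = 26.2 m
Denominator = H - 1.3 = 32.7 - 1.3 = 31.4 m
Ratio = 26.2 / 31.4 = 0.83439
d = 51.5 * 0.83439^0.8 = 44.6 cm

44.6


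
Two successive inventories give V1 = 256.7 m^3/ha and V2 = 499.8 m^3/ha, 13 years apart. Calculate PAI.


Formula: PAI = (V_T2 - V_T1) / (T2 - T1)
Volume increment = 499.8 - 256.7 = 243.1 m^3/ha
PAI = 243.1 / 13 = 18.7 m^3/ha/year

18.7


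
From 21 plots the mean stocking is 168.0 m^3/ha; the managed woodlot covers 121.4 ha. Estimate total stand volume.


Formula: Total Volume = Mean Volume per ha * Total Area
Total Volume = 168.0 m^3/ha * 121.4 ha
Total Volume = 20395 m^3

20395


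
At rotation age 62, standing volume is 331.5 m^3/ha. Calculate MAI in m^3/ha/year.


Formula: MAI = Total Volume / Stand Age
MAI = 331.5 m^3/ha / 62 years
MAI = 5.35 m^3/ha/year

5.35


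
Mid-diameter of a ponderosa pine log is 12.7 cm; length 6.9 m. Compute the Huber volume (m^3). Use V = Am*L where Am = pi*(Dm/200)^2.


Huber: V = Am * L,  Am = pi*(Dm/200)^2
Am = pi*(12.7/200)^2 = 0.012668 m^2
V = 0.012668*6.9 = 0.0874 m^3

0.0874


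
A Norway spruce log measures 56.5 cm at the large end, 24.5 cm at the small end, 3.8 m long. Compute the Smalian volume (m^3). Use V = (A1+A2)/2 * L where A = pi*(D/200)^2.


Smalian: V = (A1 + A2)/2 * L,  A = pi*(D/200)^2
A1 = pi*(56.5/200)^2 = 0.250719 m^2
A2 = pi*(24.5/200)^2 = 0.047144 m^2
V = (0.250719+0.047144)/2*3.8 = 0.5659 m^3

0.5659


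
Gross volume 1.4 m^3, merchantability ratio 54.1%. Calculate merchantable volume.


Formula: MV = V_total * (merchantable_pct / 100)
Merchantable fraction = 54.1% / 100 = 0.541
MV = 1.4 m^3 * 0.541 = 0.757 m^3

0.757


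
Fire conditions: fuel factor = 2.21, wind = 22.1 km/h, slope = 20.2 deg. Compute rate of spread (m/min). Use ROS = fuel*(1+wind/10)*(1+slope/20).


Formula: ROS = fuel * (1 + wind/10) * (1 + slope/20)
Wind factor = 1 + 22.1/10 = 3.21
Slope factor = 1 + 20.2/20 = 2.01
ROS = 2.21 * 3.21 * 2.01 = 14.26 m/min

14.26


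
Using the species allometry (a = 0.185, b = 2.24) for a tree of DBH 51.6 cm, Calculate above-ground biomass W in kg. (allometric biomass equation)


Formula: W = a * DBH^b  (allometric power law)
DBH^b = 51.6^2.24 = 6860.1772
W = 0.185 * 6860.1772 = 1269.1 kg

1269.1


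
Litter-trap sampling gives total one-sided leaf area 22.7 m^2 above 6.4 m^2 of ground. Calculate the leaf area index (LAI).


Formula: LAI = total leaf area / ground area  (dimensionless)
LAI = 22.7 m^2 / 6.4 m^2
LAI = 3.55

3.55


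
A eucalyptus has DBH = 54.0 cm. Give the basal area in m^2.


Formula: BA = pi * (DBH/2)^2 / 10000  (cm^2 to m^2)
Radius = DBH/2 = 54.0/2 = 27.0 cm
BA = pi * 27.0^2 / 10000
   = 2290.221 cm^2 / 10000
   = 0.229 m^2

0.229


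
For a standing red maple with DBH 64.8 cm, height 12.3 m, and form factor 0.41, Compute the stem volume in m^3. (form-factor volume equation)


Formula: V = pi * (DBH/200)^2 * H * ff
Radius = DBH/200 = 64.8/200 = 0.324 m
Radius^2 = 0.324^2 = 0.104976 m^2
V = pi * 0.104976 * 12.3 * 0.41
V = 1.663 m^3

1.663


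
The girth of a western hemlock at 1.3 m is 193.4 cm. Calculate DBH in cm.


Formula: DBH = C / pi
DBH = 193.4 / pi
pi = 3.14159...
DBH = 61.6 cm

61.6


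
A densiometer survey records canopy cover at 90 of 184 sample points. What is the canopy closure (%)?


Formula: Canopy closure = covered points / total points * 100
Closure = 90 / 184 * 100
Closure = 0.4891 * 100 = 48.9%

48.9


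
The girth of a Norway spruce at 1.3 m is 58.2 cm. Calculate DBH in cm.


Formula: DBH = C / pi
DBH = 58.2 / pi
pi = 3.14159...
DBH = 18.5 cm

18.5


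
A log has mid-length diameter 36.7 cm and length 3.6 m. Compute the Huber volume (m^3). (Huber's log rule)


Huber: V = Am * L,  Am = pi*(Dm/200)^2
Am = pi*(36.7/200)^2 = 0.105784 m^2
V = 0.105784*3.6 = 0.3808 m^3

0.3808


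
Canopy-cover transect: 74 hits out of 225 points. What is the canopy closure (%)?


Formula: Canopy closure = covered points / total points * 100
Closure = 74 / 225 * 100
Closure = 0.3289 * 100 = 32.9%

32.9


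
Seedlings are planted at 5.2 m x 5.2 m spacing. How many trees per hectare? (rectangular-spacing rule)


Formula: TPH = 10000 m^2/ha / (spacing_x * spacing_y)
Area per tree = 5.2 m * 5.2 m = 27.04 m^2
TPH = 10000 / 27.04 = 370 trees/ha

370


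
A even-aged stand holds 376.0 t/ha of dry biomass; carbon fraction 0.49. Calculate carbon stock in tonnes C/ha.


Formula: Carbon Stock = Biomass * Carbon Fraction
C = 376.0 t/ha * 0.49
C = 184.2 t C/ha

184.2


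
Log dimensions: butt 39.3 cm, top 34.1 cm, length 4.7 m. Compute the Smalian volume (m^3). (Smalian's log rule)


Smalian: V = (A1 + A2)/2 * L,  A = pi*(D/200)^2
A1 = pi*(39.3/200)^2 = 0.121304 m^2
A2 = pi*(34.1/200)^2 = 0.091327 m^2
V = (0.121304+0.091327)/2*4.7 = 0.4997 m^3

0.4997


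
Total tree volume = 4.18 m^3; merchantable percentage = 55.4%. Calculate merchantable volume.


Formula: MV = V_total * (merchantable_pct / 100)
Merchantable fraction = 55.4% / 100 = 0.554
MV = 4.18 m^3 * 0.554 = 2.316 m^3

2.316


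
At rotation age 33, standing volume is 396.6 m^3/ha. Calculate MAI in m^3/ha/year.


Formula: MAI = Total Volume / Stand Age
MAI = 396.6 m^3/ha / 33 years
MAI = 12.02 m^3/ha/year

12.02


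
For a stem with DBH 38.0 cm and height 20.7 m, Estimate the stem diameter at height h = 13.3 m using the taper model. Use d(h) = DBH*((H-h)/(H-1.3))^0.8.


Taper: d(h) = DBH * ((H - h) / (H - 1.3))^0.8
Numerator = H - h = 20.7 - 13.3 = 7.4 m
Denominator = H - 1.3 = 20.7 - 1.3 = 19.4 m
Ratio = 7.4 / 19.4 = 0.38144
d = 38.0 * 0.38144^0.8 = 17.6 cm

17.6


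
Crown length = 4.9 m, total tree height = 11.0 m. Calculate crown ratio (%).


Formula: Crown Ratio = (Crown Length / Total Height) * 100
CR = (4.9 m / 11.0 m) * 100
CR = 0.4455 * 100 = 44.5%

44.5


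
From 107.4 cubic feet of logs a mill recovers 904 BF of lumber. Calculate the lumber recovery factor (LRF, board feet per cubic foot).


Formula: LRF = Lumber Output (BF) / Log Input (ft^3)
LRF = 904 BF / 107.4 ft^3
LRF = 8.42 BF/ft^3

8.42


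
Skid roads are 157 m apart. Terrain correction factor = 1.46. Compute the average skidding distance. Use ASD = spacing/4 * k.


Formula: ASD = (spacing / 4) * correction
Uncorrected distance = spacing / 4 = 157 / 4 = 39.25 m
ASD = 39.25 * 1.46 = 57 m

57


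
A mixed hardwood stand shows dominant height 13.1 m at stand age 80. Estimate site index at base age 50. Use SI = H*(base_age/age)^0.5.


Formula: SI = H_dom * (base_age / age)^0.5
Age ratio = 50 / 80 = 0.625
sqrt(age_ratio) = 0.79057
SI = 13.1 * 0.79057 = 10.4 m

10.4


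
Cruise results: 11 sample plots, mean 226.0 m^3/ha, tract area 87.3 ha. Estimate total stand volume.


Formula: Total Volume = Mean Volume per ha * Total Area
Total Volume = 226.0 m^3/ha * 87.3 ha
Total Volume = 19730 m^3

19730


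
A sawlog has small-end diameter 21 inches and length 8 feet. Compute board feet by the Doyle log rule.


Doyle: BF = (D - 4)^2 * L / 16
Adjusted diameter = 21 - 4 = 17 in
(D-4)^2 = 17^2 = 289
BF = 289 * 8 / 16 = 145 BF

145


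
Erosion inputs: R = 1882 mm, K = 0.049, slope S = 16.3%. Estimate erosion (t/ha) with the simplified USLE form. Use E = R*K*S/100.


Formula: E = R * K * S / 100  (simplified USLE)
R * K = 1882 * 0.049 = 92.218
E = 92.218 * 16.3 / 100 = 15.03 t/ha

15.03


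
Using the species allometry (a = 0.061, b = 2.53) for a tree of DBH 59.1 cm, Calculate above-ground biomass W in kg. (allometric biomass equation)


Formula: W = a * DBH^b  (allometric power law)
DBH^b = 59.1^2.53 = 30347.0393
W = 0.061 * 30347.0393 = 1851.2 kg

1851.2


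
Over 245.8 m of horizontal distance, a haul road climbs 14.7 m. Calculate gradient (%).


Formula: Gradient = rise / run * 100
Gradient = 14.7 / 245.8 * 100 = 6.0%

6.0


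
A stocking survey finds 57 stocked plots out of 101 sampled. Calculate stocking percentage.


Formula: Stocking % = stocked plots / total plots * 100
Stocking = 57 / 101 * 100
Stocking = 0.5644 * 100 = 56.4%

56.4


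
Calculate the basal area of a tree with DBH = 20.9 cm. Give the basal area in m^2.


Formula: BA = pi * (DBH/2)^2 / 10000  (cm^2 to m^2)
Radius = DBH/2 = 20.9/2 = 10.45 cm
BA = pi * 10.45^2 / 10000
   = 343.0698 cm^2 / 10000
   = 0.0343 m^2

0.0343


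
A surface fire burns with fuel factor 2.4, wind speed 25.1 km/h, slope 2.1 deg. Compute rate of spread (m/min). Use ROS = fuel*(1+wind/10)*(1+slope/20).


Formula: ROS = fuel * (1 + wind/10) * (1 + slope/20)
Wind factor = 1 + 25.1/10 = 3.51
Slope factor = 1 + 2.1/20 = 1.105
ROS = 2.4 * 3.51 * 1.105 = 9.31 m/min

9.31


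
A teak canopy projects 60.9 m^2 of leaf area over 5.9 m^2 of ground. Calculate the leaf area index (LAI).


Formula: LAI = total leaf area / ground area  (dimensionless)
LAI = 60.9 m^2 / 5.9 m^2
LAI = 10.32

10.32


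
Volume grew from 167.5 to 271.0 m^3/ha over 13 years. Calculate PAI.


Formula: PAI = (V_T2 - V_T1) / (T2 - T1)
Volume increment = 271.0 - 167.5 = 103.5 m^3/ha
PAI = 103.5 / 13 = 7.96 m^3/ha/year

7.96


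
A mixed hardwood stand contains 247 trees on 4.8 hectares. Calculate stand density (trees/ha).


Formula: Stand Density = N_trees / Area_ha
Density = 247 trees / 4.8 ha
Density = 51 trees/ha

51


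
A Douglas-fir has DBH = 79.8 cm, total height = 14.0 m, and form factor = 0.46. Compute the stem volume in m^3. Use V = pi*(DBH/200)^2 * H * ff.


Formula: V = pi * (DBH/200)^2 * H * ff
Radius = DBH/200 = 79.8/200 = 0.399 m
Radius^2 = 0.399^2 = 0.159201 m^2
V = pi * 0.159201 * 14.0 * 0.46
V = 3.221 m^3

3.221


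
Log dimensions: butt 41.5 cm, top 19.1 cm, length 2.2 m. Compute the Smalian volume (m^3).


Smalian: V = (A1 + A2)/2 * L,  A = pi*(D/200)^2
A1 = pi*(41.5/200)^2 = 0.135265 m^2
A2 = pi*(19.1/200)^2 = 0.028652 m^2
V = (0.135265+0.028652)/2*2.2 = 0.1803 m^3

0.1803


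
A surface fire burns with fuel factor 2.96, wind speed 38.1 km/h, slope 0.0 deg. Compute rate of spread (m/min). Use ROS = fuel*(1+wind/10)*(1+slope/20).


Formula: ROS = fuel * (1 + wind/10) * (1 + slope/20)
Wind factor = 1 + 38.1/10 = 4.81
Slope factor = 1 + 0.0/20 = 1.0
ROS = 2.96 * 4.81 * 1.0 = 14.24 m/min

14.24


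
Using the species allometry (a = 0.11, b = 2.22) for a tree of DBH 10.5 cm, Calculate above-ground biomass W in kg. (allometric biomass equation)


Formula: W = a * DBH^b  (allometric power law)
DBH^b = 10.5^2.22 = 184.944
W = 0.11 * 184.944 = 20.3 kg

20.3


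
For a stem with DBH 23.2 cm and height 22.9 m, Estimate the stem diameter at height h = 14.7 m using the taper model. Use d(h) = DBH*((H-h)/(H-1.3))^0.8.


Taper: d(h) = DBH * ((H - h) / (H - 1.3))^0.8
Numerator = H - h = 22.9 - 14.7 = 8.2 m
Denominator = H - 1.3 = 22.9 - 1.3 = 21.6 m
Ratio = 8.2 / 21.6 = 0.37963
d = 23.2 * 0.37963^0.8 = 10.7 cm

10.7


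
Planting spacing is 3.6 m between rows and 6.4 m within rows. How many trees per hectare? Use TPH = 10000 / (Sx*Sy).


Formula: TPH = 10000 m^2/ha / (spacing_x * spacing_y)
Area per tree = 3.6 m * 6.4 m = 23.04 m^2
TPH = 10000 / 23.04 = 434 trees/ha

434


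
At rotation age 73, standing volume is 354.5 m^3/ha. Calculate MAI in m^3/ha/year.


Formula: MAI = Total Volume / Stand Age
MAI = 354.5 m^3/ha / 73 years
MAI = 4.86 m^3/ha/year

4.86


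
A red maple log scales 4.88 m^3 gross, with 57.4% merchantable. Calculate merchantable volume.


Formula: MV = V_total * (merchantable_pct / 100)
Merchantable fraction = 57.4% / 100 = 0.574
MV = 4.88 m^3 * 0.574 = 2.801 m^3

2.801


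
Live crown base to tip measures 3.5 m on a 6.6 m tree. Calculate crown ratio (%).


Formula: Crown Ratio = (Crown Length / Total Height) * 100
CR = (3.5 m / 6.6 m) * 100
CR = 0.5303 * 100 = 53.0%

53.0
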